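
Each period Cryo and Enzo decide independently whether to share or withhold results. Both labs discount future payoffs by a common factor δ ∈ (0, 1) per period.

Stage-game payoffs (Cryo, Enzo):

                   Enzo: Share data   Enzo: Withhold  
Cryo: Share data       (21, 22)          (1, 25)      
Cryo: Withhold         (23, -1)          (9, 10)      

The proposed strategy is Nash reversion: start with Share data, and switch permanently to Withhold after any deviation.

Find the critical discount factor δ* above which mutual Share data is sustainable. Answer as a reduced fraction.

For Cryo: deviation gain 23−21 = 2, per-period punishment loss 21−9 = 12. IC gives δ ≥ 2/14 = 1/7.
For Enzo: gain 3, loss 12 per period, so δ ≥ 3/15 = 1/5.
The tighter constraint is Enzo's, so cooperation needs δ ≥ 1/5.

1/5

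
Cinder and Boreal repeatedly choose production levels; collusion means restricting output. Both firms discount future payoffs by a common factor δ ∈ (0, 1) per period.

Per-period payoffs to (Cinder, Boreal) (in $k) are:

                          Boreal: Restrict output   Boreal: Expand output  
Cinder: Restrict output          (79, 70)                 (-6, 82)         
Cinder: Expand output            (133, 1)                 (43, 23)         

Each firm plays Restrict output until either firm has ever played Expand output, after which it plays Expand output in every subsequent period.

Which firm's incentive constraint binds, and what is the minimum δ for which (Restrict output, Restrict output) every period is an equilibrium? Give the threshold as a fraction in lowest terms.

Cinder; δ ≥ 3/5

Cinder's threshold: (133−79)/(133−43) = 3/5.
Boreal's threshold: (82−70)/(82−23) = 12/59.
3/5 > 12/59, so Cinder binds and δ* = 3/5.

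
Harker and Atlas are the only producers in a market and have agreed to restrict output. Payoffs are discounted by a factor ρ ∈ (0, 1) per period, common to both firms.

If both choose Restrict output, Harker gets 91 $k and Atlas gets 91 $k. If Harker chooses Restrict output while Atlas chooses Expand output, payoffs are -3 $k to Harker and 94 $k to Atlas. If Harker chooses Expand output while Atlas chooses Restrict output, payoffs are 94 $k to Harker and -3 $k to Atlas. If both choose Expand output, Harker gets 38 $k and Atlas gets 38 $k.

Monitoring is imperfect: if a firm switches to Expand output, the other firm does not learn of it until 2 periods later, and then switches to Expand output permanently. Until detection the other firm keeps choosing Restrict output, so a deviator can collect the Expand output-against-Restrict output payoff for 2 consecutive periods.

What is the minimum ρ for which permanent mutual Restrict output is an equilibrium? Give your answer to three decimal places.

Deviating for the 2 undetected periods gains 94−91 = 3 per period over cooperation, then loses 91−38 = 53 per period forever once punishment starts.
Gain: 3(1 + ρ + … + ρ^1); loss: 53·ρ^2/(1−ρ).
No profitable deviation ⇔ 3(1−ρ^2) ≤ 53·ρ^2, i.e. ρ^2 ≥ 3/(3+53) = 3/56.
Hence ρ ≥ (3/56)^(1/2) ≈ 0.231.

0.231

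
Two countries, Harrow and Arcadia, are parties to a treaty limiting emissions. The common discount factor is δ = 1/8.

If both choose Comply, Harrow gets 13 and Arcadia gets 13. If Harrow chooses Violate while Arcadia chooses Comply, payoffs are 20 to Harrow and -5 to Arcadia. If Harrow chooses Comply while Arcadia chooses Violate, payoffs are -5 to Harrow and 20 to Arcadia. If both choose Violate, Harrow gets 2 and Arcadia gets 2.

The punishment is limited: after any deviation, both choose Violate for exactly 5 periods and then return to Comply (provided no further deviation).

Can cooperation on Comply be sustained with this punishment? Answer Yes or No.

IC: δ+…+δ^5 ≥ (20−13)/(13−2) = 7/11.
At δ = 1/8: partial sum = 0.1429 < 0.6364. Cooperation not sustainable.

No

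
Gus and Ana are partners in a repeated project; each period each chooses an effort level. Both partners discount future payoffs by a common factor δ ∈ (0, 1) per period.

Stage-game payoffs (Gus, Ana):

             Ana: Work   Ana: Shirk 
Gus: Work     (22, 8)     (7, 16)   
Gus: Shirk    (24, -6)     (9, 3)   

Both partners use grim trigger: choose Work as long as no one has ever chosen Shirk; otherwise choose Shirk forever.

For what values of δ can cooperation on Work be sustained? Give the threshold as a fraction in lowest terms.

8/13

Gus: cooperation gives 22 each period; deviation gives 24 once then 9 forever.
  22/(1−δ) ≥ 24 + 9δ/(1−δ) ⇒ δ ≥ 2/15.
Ana: cooperation gives 8 each period; deviation gives 16 once then 3 forever.
  δ ≥ 8/13.
Both must hold, so the binding constraint is Ana's: δ ≥ 8/13.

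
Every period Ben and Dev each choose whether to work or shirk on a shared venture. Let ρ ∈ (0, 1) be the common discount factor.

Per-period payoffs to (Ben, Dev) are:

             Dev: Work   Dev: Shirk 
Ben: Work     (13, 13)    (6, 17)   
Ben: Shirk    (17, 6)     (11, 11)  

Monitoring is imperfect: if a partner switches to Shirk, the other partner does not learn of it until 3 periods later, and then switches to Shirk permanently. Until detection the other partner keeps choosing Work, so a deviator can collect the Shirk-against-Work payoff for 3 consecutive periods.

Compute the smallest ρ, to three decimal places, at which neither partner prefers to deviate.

The best deviation is to choose Shirk for all 3 undetected periods, earning 17 each, then 11 forever once detected.
Deviation value: 17(1−ρ^3)/(1−ρ) + 11ρ^3/(1−ρ); cooperation value: 13/(1−ρ).
IC: 13 ≥ 17(1−ρ^3) + 11ρ^3 = 17 − 6ρ^3.
So ρ^3 ≥ 4/6 = 2/3, giving ρ ≥ (2/3)^(1/3) ≈ 0.874.

0.874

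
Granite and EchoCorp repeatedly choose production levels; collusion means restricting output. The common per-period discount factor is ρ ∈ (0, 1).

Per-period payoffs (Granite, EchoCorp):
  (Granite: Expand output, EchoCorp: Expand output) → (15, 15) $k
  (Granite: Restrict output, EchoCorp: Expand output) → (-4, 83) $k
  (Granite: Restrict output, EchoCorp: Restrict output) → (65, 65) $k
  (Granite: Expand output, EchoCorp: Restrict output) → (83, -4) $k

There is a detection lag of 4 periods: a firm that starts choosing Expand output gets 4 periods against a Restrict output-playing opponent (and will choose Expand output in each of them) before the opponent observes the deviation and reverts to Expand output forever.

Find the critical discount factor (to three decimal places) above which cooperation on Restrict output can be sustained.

A deviator earns 83 for 4 periods, then 15 forever; cooperating earns 65 forever. Multiplying the IC by (1−ρ):
65 ≥ 83(1−ρ^4) + 15ρ^4, so 68·ρ^4 ≥ 18 and ρ^4 ≥ 9/34.
ρ ≥ (9/34)^(1/4) ≈ 0.717.

0.717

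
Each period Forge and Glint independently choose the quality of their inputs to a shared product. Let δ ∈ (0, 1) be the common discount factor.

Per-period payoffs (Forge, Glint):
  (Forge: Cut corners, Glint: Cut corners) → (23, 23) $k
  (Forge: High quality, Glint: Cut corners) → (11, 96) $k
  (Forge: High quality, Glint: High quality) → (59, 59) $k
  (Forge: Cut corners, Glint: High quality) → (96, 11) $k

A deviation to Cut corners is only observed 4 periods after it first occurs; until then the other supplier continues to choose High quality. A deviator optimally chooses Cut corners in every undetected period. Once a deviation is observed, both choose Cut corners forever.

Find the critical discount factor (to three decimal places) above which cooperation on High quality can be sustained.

0.844

The best deviation is to choose Cut corners for all 4 undetected periods, earning 96 each, then 23 forever once detected.
Deviation value: 96(1−δ^4)/(1−δ) + 23δ^4/(1−δ); cooperation value: 59/(1−δ).
IC: 59 ≥ 96(1−δ^4) + 23δ^4 = 96 − 73δ^4.
So δ^4 ≥ 37/73, giving δ ≥ (37/73)^(1/4) ≈ 0.844.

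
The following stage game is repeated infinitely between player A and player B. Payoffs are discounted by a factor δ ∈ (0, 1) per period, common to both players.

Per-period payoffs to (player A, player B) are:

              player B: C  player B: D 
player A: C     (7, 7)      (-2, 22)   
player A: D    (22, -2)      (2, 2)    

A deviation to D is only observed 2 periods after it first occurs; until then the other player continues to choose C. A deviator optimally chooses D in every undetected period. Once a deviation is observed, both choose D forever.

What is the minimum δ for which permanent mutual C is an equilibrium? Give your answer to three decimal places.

The best deviation is to choose D for all 2 undetected periods, earning 22 each, then 2 forever once detected.
Deviation value: 22(1−δ^2)/(1−δ) + 2δ^2/(1−δ); cooperation value: 7/(1−δ).
IC: 7 ≥ 22(1−δ^2) + 2δ^2 = 22 − 20δ^2.
So δ^2 ≥ 15/20 = 3/4, giving δ ≥ (3/4)^(1/2) ≈ 0.866.

0.866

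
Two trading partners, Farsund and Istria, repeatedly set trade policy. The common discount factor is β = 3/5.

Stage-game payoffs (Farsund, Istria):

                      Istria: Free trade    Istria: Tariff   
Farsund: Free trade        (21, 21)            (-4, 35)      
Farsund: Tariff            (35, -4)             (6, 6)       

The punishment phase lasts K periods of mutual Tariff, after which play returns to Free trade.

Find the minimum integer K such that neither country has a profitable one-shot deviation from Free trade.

IC: β(1−β^K)/(1−β) ≥ (35−21)/(21−6) = 14/15.
With β = 3/5: need 1 − β^K ≥ 14/15·(1−3/5)/(3/5), i.e. β^K ≤ 0.3778.
Since (3/5)^1 = 0.6000 and (3/5)^2 = 0.3600, the smallest such K is 2.

2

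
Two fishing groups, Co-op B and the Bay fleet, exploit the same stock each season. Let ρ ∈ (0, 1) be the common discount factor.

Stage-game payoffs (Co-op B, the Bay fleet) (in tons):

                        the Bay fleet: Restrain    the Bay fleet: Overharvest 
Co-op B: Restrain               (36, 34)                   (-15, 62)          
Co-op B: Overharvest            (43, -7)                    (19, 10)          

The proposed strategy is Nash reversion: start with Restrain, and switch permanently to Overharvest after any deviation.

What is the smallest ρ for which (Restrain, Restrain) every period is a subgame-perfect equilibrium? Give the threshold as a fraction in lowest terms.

Co-op B: cooperation gives 36 each period; deviation gives 43 once then 19 forever.
  36/(1−ρ) ≥ 43 + 19ρ/(1−ρ) ⇒ ρ ≥ 7/24.
the Bay fleet: cooperation gives 34 each period; deviation gives 62 once then 10 forever.
  ρ ≥ 28/52 = 7/13.
Both must hold, so the binding constraint is the Bay fleet's: ρ ≥ 7/13.

7/13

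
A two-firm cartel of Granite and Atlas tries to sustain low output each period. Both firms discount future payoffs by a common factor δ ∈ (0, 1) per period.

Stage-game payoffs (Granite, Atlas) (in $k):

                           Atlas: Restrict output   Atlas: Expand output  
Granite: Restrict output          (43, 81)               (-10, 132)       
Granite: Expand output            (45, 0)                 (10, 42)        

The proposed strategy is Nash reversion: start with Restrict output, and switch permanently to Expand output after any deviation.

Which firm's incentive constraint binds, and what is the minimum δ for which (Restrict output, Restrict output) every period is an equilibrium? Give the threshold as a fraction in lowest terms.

Atlas; δ ≥ 17/30

Granite: cooperation gives 43 each period; deviation gives 45 once then 10 forever.
  43/(1−δ) ≥ 45 + 10δ/(1−δ) ⇒ δ ≥ 2/35.
Atlas: cooperation gives 81 each period; deviation gives 132 once then 42 forever.
  δ ≥ 51/90 = 17/30.
Both must hold, so the binding constraint is Atlas's: δ ≥ 17/30.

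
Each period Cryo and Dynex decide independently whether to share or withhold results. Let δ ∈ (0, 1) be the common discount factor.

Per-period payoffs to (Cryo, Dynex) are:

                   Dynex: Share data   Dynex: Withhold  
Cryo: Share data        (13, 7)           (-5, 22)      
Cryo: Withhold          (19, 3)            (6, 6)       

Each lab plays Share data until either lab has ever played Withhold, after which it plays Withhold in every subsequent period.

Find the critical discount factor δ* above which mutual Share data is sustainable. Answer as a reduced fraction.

Cryo's threshold: (19−13)/(19−6) = 6/13.
Dynex's threshold: (22−7)/(22−6) = 15/16.
6/13 < 15/16, so Dynex binds and δ* = 15/16.

15/16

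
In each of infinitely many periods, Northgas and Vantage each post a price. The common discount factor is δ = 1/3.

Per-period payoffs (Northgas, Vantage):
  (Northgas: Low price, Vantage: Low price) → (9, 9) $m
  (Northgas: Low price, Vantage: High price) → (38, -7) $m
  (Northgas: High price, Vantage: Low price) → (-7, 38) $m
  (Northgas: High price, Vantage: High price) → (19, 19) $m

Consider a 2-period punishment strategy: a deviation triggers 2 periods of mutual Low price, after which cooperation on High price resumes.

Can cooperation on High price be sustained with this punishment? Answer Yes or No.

No

IC: δ+…+δ^2 ≥ (38−19)/(19−9) = 19/10.
At δ = 1/3: partial sum = 0.4444 < 1.9000. Cooperation not sustainable.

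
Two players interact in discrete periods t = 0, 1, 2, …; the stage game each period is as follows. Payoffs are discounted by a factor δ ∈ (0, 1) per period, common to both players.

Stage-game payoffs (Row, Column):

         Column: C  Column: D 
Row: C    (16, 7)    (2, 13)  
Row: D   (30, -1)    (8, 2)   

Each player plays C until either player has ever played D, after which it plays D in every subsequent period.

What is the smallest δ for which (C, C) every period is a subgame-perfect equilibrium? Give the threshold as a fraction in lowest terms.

Row: cooperation gives 16 each period; deviation gives 30 once then 8 forever.
  16/(1−δ) ≥ 30 + 8δ/(1−δ) ⇒ δ ≥ 14/22 = 7/11.
Column: cooperation gives 7 each period; deviation gives 13 once then 2 forever.
  δ ≥ 6/11.
Both must hold, so the binding constraint is Row's: δ ≥ 7/11.

7/11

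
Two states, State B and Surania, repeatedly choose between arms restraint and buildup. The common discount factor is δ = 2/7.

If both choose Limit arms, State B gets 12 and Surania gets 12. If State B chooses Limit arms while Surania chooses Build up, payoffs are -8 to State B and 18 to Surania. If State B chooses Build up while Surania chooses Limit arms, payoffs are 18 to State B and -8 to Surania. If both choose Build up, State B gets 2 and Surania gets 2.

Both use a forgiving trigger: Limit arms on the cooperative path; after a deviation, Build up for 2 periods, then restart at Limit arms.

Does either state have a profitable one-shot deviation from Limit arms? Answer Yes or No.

Comparing payoff streams over the 3 periods until play realigns: cooperate → 12(1+δ+…+δ^2); deviate → 18 + 2(δ+…+δ^2).
Cooperation is sustained iff (12−2)(δ+…+δ^2) ≥ 18−12.
δ+…+δ^2 = 2/7·(1−(2/7)^2)/(1−2/7) = 0.3673, and (18−12)/(12−2) = 0.6000.
0.3673 < 0.6000, so cooperation is not sustainable.

Yes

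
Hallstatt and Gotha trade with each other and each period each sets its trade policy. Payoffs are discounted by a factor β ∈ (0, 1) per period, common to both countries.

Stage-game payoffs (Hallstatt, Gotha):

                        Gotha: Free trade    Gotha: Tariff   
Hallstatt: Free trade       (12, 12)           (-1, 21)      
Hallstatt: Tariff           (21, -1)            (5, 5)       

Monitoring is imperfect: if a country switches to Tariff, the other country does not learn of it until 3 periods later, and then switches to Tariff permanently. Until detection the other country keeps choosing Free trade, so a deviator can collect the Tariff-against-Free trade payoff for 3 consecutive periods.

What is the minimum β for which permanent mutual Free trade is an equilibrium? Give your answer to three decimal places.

The best deviation is to choose Tariff for all 3 undetected periods, earning 21 each, then 5 forever once detected.
Deviation value: 21(1−β^3)/(1−β) + 5β^3/(1−β); cooperation value: 12/(1−β).
IC: 12 ≥ 21(1−β^3) + 5β^3 = 21 − 16β^3.
So β^3 ≥ 9/16, giving β ≥ (9/16)^(1/3) ≈ 0.825.

0.825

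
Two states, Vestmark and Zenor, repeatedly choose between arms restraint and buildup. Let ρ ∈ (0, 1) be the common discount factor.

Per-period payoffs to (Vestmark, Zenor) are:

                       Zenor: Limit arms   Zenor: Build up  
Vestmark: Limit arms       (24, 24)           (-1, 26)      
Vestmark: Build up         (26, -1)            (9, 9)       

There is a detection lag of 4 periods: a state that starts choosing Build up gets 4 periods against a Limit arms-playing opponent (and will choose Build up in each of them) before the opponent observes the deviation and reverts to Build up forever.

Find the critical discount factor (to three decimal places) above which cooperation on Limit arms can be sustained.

0.586

A deviator earns 26 for 4 periods, then 9 forever; cooperating earns 24 forever. Multiplying the IC by (1−ρ):
24 ≥ 26(1−ρ^4) + 9ρ^4, so 17·ρ^4 ≥ 2 and ρ^4 ≥ 2/17.
ρ ≥ (2/17)^(1/4) ≈ 0.586.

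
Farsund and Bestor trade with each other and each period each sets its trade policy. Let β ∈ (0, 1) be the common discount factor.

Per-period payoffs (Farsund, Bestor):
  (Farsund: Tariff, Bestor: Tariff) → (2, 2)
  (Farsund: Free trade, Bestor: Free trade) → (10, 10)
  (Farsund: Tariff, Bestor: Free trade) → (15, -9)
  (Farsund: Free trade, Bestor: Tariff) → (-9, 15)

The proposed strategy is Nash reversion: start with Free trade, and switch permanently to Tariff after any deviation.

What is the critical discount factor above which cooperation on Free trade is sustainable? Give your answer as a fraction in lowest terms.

One-period gain from deviating is 15 − 10 = 5. The loss is 10 − 2 = 8 in every subsequent period, with present value 8·β/(1−β).
Deviation is unprofitable when 8·β/(1−β) ≥ 5, i.e. β/(1−β) ≥ 5/8.
Equivalently β ≥ 5/(5+8) = 5/13.

5/13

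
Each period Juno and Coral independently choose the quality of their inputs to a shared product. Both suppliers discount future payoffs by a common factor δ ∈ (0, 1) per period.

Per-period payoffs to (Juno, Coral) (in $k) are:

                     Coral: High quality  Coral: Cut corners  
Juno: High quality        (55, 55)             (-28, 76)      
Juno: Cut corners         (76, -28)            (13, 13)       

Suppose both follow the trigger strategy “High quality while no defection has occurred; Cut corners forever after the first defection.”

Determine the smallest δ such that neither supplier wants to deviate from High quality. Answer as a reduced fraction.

1/3

55/(1−δ) ≥ 76 + 13δ/(1−δ)
55 ≥ 76 − 63δ
δ ≥ 21/63 = 1/3.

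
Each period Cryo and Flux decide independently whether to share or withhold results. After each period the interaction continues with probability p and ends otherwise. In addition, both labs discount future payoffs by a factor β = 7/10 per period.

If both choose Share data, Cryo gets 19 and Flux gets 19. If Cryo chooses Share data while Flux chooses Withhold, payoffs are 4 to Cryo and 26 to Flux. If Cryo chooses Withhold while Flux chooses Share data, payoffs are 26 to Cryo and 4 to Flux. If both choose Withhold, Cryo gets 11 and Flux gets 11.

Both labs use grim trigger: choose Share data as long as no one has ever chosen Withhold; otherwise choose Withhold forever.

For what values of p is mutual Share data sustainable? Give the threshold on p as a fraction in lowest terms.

With continuation probability p and discount β, the effective per-period discount factor is βp.
Grim-trigger IC: βp ≥ (26−19)/(26−11) = 7/15.
So p ≥ (7/15)/(7/10) = 2/3.

2/3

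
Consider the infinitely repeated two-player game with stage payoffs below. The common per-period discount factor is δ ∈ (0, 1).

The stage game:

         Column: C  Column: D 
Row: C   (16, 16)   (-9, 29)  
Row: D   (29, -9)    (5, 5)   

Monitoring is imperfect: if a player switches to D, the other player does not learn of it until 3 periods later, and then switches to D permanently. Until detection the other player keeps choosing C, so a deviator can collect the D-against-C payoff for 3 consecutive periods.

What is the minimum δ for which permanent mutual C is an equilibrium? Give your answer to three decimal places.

The best deviation is to choose D for all 3 undetected periods, earning 29 each, then 5 forever once detected.
Deviation value: 29(1−δ^3)/(1−δ) + 5δ^3/(1−δ); cooperation value: 16/(1−δ).
IC: 16 ≥ 29(1−δ^3) + 5δ^3 = 29 − 24δ^3.
So δ^3 ≥ 13/24, giving δ ≥ (13/24)^(1/3) ≈ 0.815.

0.815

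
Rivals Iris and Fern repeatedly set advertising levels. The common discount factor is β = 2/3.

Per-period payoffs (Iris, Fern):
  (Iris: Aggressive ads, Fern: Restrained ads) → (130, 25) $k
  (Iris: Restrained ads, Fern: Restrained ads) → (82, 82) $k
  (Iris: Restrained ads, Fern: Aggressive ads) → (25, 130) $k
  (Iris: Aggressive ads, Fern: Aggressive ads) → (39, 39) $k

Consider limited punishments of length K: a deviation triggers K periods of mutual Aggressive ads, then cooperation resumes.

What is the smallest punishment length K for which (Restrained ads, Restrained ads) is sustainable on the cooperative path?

IC: β(1−β^K)/(1−β) ≥ (130−82)/(82−39) = 48/43.
With β = 2/3: need 1 − β^K ≥ 48/43·(1−2/3)/(2/3), i.e. β^K ≤ 0.4419.
Since (2/3)^2 = 0.4444 and (2/3)^3 = 0.2963, the smallest such K is 3.

3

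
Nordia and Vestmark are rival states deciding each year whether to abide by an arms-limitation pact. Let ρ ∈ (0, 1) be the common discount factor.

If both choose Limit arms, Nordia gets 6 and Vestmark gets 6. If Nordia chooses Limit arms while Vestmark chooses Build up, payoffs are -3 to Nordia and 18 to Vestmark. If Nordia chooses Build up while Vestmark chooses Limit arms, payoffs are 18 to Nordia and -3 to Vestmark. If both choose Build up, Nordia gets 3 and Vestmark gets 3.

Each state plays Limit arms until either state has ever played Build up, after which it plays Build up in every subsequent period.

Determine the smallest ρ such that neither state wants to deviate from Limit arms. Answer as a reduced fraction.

6/(1−ρ) ≥ 18 + 3ρ/(1−ρ)
6 ≥ 18 − 15ρ
ρ ≥ 12/15 = 4/5.

4/5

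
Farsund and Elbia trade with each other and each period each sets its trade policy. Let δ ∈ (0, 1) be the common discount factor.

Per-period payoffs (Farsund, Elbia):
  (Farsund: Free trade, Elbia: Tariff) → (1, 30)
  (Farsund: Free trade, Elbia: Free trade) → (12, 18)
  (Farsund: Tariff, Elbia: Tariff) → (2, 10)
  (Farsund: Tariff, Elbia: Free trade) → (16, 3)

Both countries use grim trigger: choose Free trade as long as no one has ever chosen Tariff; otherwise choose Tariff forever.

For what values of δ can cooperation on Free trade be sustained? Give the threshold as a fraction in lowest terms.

Farsund's threshold: (16−12)/(16−2) = 2/7.
Elbia's threshold: (30−18)/(30−10) = 3/5.
2/7 < 3/5, so Elbia binds and δ* = 3/5.

3/5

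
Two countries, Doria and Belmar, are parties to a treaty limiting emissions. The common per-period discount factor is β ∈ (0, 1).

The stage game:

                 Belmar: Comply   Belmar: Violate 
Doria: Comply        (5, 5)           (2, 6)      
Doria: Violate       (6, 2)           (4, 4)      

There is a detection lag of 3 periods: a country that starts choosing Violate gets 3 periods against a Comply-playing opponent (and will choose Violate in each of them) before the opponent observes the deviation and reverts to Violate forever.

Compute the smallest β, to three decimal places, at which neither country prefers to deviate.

Deviating for the 3 undetected periods gains 6−5 = 1 per period over cooperation, then loses 5−4 = 1 per period forever once punishment starts.
Gain: 1(1 + β + … + β^2); loss: 1·β^3/(1−β).
No profitable deviation ⇔ 1(1−β^3) ≤ 1·β^3, i.e. β^3 ≥ 1/(1+1) = 1/2.
Hence β ≥ (1/2)^(1/3) ≈ 0.794.

0.794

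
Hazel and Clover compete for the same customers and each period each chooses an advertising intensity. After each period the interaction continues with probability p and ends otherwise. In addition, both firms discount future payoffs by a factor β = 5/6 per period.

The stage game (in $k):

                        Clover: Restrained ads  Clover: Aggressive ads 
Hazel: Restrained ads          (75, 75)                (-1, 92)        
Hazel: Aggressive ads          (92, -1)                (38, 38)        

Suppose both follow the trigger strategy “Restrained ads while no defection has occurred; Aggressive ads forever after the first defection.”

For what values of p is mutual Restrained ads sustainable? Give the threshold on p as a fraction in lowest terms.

17/45

Expected continuation weight on next period's payoff is β·p = 5/6·p, which plays the role of the discount factor.
Cooperation requires 5/6·p ≥ (92−75)/(92−38) = 17/54, hence p ≥ 17/45.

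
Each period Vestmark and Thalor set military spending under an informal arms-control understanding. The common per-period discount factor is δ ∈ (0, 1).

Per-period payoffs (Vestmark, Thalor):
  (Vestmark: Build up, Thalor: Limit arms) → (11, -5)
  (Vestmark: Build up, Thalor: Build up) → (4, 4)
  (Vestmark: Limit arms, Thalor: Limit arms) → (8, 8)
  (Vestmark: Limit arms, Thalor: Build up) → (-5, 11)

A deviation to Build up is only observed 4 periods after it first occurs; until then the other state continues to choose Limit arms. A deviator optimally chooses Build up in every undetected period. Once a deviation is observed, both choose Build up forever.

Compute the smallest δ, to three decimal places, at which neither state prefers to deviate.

0.809

A deviator earns 11 for 4 periods, then 4 forever; cooperating earns 8 forever. Multiplying the IC by (1−δ):
8 ≥ 11(1−δ^4) + 4δ^4, so 7·δ^4 ≥ 3 and δ^4 ≥ 3/7.
δ ≥ (3/7)^(1/4) ≈ 0.809.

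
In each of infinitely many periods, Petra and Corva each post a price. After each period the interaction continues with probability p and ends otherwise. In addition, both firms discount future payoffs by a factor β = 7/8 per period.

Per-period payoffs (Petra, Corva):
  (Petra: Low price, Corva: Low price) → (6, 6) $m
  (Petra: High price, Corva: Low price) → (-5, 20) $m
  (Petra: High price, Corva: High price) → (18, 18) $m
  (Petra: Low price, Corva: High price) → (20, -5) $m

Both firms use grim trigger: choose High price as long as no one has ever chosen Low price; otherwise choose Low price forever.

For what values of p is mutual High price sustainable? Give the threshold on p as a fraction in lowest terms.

8/49

Expected continuation weight on next period's payoff is β·p = 7/8·p, which plays the role of the discount factor.
Cooperation requires 7/8·p ≥ (20−18)/(20−6) = 1/7, hence p ≥ 8/49.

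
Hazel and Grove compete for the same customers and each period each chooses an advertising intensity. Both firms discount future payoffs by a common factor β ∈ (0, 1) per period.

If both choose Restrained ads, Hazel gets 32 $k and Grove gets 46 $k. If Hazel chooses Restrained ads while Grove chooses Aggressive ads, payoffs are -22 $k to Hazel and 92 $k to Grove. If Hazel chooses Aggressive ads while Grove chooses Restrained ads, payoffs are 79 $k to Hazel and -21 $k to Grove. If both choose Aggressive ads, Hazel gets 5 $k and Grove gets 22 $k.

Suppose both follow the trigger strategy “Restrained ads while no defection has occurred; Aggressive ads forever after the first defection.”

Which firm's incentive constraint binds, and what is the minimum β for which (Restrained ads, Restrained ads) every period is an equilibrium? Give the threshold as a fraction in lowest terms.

Hazel: cooperation gives 32 each period; deviation gives 79 once then 5 forever.
  32/(1−β) ≥ 79 + 5β/(1−β) ⇒ β ≥ 47/74.
Grove: cooperation gives 46 each period; deviation gives 92 once then 22 forever.
  β ≥ 46/70 = 23/35.
Both must hold, so the binding constraint is Grove's: β ≥ 23/35.

Grove; β ≥ 23/35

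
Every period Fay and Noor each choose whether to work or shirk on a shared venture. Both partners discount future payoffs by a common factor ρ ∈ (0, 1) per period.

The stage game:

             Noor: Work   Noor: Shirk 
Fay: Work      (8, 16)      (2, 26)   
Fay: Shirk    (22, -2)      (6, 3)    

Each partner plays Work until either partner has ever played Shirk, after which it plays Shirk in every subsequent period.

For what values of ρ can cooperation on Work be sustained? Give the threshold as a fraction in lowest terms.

Fay: cooperation gives 8 each period; deviation gives 22 once then 6 forever.
  8/(1−ρ) ≥ 22 + 6ρ/(1−ρ) ⇒ ρ ≥ 14/16 = 7/8.
Noor: cooperation gives 16 each period; deviation gives 26 once then 3 forever.
  ρ ≥ 10/23.
Both must hold, so the binding constraint is Fay's: ρ ≥ 7/8.

7/8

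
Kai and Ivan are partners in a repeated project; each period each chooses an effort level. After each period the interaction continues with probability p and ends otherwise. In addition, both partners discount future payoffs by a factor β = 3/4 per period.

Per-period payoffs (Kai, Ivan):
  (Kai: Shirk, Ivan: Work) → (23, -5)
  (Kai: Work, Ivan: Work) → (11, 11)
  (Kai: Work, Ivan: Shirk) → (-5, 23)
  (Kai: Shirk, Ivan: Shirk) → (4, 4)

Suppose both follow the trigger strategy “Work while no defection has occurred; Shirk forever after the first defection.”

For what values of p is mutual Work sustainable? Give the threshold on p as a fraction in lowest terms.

16/19

Expected continuation weight on next period's payoff is β·p = 3/4·p, which plays the role of the discount factor.
Cooperation requires 3/4·p ≥ (23−11)/(23−4) = 12/19, hence p ≥ 16/19.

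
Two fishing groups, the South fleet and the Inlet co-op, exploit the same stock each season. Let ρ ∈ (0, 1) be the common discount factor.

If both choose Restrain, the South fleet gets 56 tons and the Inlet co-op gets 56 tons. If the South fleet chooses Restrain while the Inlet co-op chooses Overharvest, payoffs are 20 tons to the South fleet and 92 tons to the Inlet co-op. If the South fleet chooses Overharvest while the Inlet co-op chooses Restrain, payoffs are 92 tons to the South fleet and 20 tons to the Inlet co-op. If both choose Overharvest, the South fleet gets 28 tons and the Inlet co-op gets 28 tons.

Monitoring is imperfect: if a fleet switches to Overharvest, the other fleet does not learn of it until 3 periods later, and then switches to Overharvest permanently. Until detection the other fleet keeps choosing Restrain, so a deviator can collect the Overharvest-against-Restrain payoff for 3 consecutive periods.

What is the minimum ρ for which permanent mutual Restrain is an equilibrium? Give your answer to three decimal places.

0.825

The best deviation is to choose Overharvest for all 3 undetected periods, earning 92 each, then 28 forever once detected.
Deviation value: 92(1−ρ^3)/(1−ρ) + 28ρ^3/(1−ρ); cooperation value: 56/(1−ρ).
IC: 56 ≥ 92(1−ρ^3) + 28ρ^3 = 92 − 64ρ^3.
So ρ^3 ≥ 36/64 = 9/16, giving ρ ≥ (9/16)^(1/3) ≈ 0.825.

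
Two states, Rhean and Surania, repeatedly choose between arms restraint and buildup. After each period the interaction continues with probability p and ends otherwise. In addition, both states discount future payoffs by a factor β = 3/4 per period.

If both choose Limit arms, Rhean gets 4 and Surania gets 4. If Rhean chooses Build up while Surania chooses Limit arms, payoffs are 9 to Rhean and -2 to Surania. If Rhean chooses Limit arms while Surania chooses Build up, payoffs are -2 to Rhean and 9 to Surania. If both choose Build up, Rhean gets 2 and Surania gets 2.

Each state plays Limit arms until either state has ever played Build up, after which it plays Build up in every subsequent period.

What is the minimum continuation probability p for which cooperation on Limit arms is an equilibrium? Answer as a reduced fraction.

With continuation probability p and discount β, the effective per-period discount factor is βp.
Grim-trigger IC: βp ≥ (9−4)/(9−2) = 5/7.
So p ≥ (5/7)/(3/4) = 20/21.

20/21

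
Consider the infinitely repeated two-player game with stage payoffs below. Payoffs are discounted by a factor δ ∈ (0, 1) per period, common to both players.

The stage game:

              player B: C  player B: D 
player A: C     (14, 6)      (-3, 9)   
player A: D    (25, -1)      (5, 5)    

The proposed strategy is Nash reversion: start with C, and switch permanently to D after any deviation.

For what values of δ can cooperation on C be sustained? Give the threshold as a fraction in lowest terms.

3/4

For player A: deviation gain 25−14 = 11, per-period punishment loss 14−5 = 9. IC gives δ ≥ 11/20.
For player B: gain 3, loss 1 per period, so δ ≥ 3/4.
The tighter constraint is player B's, so cooperation needs δ ≥ 3/4.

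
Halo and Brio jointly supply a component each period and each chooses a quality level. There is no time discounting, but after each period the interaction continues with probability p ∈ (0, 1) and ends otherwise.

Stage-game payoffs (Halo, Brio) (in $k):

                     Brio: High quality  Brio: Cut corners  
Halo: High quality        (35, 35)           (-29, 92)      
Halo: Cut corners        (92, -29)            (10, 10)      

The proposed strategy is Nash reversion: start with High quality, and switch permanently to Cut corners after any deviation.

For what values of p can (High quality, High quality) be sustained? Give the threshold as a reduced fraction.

Expected cooperation value is 35 + p·35 + p²·35 + … = 35/(1−p); deviation gives 92 + p·10/(1−p).
35 ≥ 92(1−p) + 10p ⇒ 82p ≥ 57 ⇒ p ≥ 57/82.

57/82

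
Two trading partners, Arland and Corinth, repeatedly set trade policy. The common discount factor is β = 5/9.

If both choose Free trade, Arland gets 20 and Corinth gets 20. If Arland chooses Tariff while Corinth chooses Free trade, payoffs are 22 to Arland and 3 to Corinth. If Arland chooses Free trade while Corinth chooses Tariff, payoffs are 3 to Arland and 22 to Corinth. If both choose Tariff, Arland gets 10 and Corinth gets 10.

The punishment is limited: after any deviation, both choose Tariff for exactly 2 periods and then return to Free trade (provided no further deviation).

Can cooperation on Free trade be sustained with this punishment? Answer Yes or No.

Yes

A one-shot deviation gives 22 now, then 10 for 2 periods, then back to 20.
Gain from deviating: (22−20) today; loss: (20−10) in each of the next 2 periods.
No-deviation condition: (20−10)(β+…+β^2) ≥ 22−20, i.e. β+…+β^2 ≥ 1/5.
At β = 5/9: β+…+β^2 = 0.8642 ≥ 0.2000.
So cooperation is sustainable.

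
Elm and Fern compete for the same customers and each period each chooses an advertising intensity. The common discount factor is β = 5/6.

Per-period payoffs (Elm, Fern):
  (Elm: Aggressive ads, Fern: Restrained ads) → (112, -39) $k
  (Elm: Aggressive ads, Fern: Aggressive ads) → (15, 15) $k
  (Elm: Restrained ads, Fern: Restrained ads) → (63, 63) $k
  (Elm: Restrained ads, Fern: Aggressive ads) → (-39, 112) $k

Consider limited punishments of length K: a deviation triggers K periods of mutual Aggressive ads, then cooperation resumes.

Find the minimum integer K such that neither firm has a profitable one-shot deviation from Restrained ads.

2

IC: β(1−β^K)/(1−β) ≥ (112−63)/(63−15) = 49/48.
With β = 5/6: need 1 − β^K ≥ 49/48·(1−5/6)/(5/6), i.e. β^K ≤ 0.7958.
Since (5/6)^1 = 0.8333 and (5/6)^2 = 0.6944, the smallest such K is 2.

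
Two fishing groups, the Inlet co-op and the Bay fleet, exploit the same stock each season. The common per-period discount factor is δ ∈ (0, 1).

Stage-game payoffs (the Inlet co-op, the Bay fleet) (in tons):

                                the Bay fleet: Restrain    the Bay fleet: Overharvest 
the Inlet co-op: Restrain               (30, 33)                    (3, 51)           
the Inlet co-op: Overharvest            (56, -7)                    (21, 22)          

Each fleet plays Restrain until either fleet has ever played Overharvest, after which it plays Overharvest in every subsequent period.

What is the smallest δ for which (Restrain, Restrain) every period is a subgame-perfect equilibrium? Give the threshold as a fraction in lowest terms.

26/35

the Inlet co-op's threshold: (56−30)/(56−21) = 26/35.
the Bay fleet's threshold: (51−33)/(51−22) = 18/29.
26/35 > 18/29, so the Inlet co-op binds and δ* = 26/35.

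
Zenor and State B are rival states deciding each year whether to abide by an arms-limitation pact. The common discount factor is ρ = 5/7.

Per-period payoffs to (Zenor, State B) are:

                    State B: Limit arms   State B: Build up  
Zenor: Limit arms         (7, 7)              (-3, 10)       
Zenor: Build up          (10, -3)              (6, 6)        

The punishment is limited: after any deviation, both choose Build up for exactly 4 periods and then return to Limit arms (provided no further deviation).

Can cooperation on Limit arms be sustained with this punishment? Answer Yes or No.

No

Comparing payoff streams over the 5 periods until play realigns: cooperate → 7(1+ρ+…+ρ^4); deviate → 10 + 6(ρ+…+ρ^4).
Cooperation is sustained iff (7−6)(ρ+…+ρ^4) ≥ 10−7.
ρ+…+ρ^4 = 5/7·(1−(5/7)^4)/(1−5/7) = 1.8492, and (10−7)/(7−6) = 3.0000.
1.8492 < 3.0000, so cooperation is not sustainable.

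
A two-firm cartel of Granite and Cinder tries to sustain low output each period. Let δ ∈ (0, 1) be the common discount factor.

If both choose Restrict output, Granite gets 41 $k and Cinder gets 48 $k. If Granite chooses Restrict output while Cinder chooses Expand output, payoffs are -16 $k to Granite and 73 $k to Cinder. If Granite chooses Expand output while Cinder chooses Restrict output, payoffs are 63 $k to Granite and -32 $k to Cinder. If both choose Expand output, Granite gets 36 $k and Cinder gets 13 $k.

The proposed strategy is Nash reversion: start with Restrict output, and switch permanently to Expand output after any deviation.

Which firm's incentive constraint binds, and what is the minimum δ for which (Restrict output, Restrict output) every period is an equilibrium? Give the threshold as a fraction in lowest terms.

For Granite: deviation gain 63−41 = 22, per-period punishment loss 41−36 = 5. IC gives δ ≥ 22/27.
For Cinder: gain 25, loss 35 per period, so δ ≥ 25/60 = 5/12.
The tighter constraint is Granite's, so cooperation needs δ ≥ 22/27.

Granite; δ ≥ 22/27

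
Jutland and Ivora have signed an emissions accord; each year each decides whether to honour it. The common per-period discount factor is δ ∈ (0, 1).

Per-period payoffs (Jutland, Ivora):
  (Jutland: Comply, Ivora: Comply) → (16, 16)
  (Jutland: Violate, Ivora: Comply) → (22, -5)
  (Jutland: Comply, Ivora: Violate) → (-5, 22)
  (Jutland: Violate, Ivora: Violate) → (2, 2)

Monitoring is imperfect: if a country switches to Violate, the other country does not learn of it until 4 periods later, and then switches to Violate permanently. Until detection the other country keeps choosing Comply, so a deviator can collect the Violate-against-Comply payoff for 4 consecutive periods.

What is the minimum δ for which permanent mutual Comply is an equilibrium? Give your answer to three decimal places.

Deviating for the 4 undetected periods gains 22−16 = 6 per period over cooperation, then loses 16−2 = 14 per period forever once punishment starts.
Gain: 6(1 + δ + … + δ^3); loss: 14·δ^4/(1−δ).
No profitable deviation ⇔ 6(1−δ^4) ≤ 14·δ^4, i.e. δ^4 ≥ 6/(6+14) = 3/10.
Hence δ ≥ (3/10)^(1/4) ≈ 0.740.

0.740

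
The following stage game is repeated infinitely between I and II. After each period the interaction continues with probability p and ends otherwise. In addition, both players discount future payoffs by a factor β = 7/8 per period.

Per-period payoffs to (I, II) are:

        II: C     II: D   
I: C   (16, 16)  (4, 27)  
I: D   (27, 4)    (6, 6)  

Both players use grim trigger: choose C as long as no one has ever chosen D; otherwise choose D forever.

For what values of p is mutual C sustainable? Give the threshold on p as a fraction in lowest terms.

Expected continuation weight on next period's payoff is β·p = 7/8·p, which plays the role of the discount factor.
Cooperation requires 7/8·p ≥ (27−16)/(27−6) = 11/21, hence p ≥ 88/147.

88/147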